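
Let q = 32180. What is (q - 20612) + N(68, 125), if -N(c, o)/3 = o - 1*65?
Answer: 11388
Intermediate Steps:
N(c, o) = 195 - 3*o (N(c, o) = -3*(o - 1*65) = -3*(o - 65) = -3*(-65 + o) = 195 - 3*o)
(q - 20612) + N(68, 125) = (32180 - 20612) + (195 - 3*125) = 11568 + (195 - 375) = 11568 - 180 = 11388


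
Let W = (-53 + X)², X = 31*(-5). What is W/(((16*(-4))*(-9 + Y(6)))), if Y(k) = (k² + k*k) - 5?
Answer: -338/29 ≈ -11.655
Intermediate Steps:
X = -155
W = 43264 (W = (-53 - 155)² = (-208)² = 43264)
Y(k) = -5 + 2*k² (Y(k) = (k² + k²) - 5 = 2*k² - 5 = -5 + 2*k²)
W/(((16*(-4))*(-9 + Y(6)))) = 43264/(((16*(-4))*(-9 + (-5 + 2*6²)))) = 43264/((-64*(-9 + (-5 + 2*36)))) = 43264/((-64*(-9 + (-5 + 72)))) = 43264/((-64*(-9 + 67))) = 43264/((-64*58)) = 43264/(-3712) = 43264*(-1/3712) = -338/29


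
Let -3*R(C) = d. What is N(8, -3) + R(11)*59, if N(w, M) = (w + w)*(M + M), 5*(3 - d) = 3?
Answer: -716/5 ≈ -143.20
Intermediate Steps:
d = 12/5 (d = 3 - 1/5*3 = 3 - 3/5 = 12/5 ≈ 2.4000)
N(w, M) = 4*M*w (N(w, M) = (2*w)*(2*M) = 4*M*w)
R(C) = -4/5 (R(C) = -1/3*12/5 = -4/5)
N(8, -3) + R(11)*59 = 4*(-3)*8 - 4/5*59 = -96 - 236/5 = -716/5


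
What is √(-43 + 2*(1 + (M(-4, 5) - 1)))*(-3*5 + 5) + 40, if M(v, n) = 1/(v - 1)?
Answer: 40 - 2*I*√1085 ≈ 40.0 - 65.879*I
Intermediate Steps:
M(v, n) = 1/(-1 + v)
√(-43 + 2*(1 + (M(-4, 5) - 1)))*(-3*5 + 5) + 40 = √(-43 + 2*(1 + (1/(-1 - 4) - 1)))*(-3*5 + 5) + 40 = √(-43 + 2*(1 + (1/(-5) - 1)))*(-15 + 5) + 40 = √(-43 + 2*(1 + (-⅕ - 1)))*(-10) + 40 = √(-43 + 2*(1 - 6/5))*(-10) + 40 = √(-43 + 2*(-⅕))*(-10) + 40 = √(-43 - ⅖)*(-10) + 40 = √(-217/5)*(-10) + 40 = (I*√1085/5)*(-10) + 40 = -2*I*√1085 + 40 = 40 - 2*I*√1085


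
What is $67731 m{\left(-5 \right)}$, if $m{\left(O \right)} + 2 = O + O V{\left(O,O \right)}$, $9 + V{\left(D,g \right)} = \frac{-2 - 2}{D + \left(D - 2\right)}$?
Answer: $2460893$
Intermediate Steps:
$V{\left(D,g \right)} = -9 - \frac{4}{-2 + 2 D}$ ($V{\left(D,g \right)} = -9 + \frac{-2 - 2}{D + \left(D - 2\right)} = -9 - \frac{4}{D + \left(-2 + D\right)} = -9 - \frac{4}{-2 + 2 D}$)
$m{\left(O \right)} = -2 + O + \frac{O \left(7 - 9 O\right)}{-1 + O}$ ($m{\left(O \right)} = -2 + \left(O + O \frac{7 - 9 O}{-1 + O}\right) = -2 + \left(O + \frac{O \left(7 - 9 O\right)}{-1 + O}\right) = -2 + O + \frac{O \left(7 - 9 O\right)}{-1 + O}$)
$67731 m{\left(-5 \right)} = 67731 \frac{2 \left(1 - 4 \left(-5\right)^{2} + 2 \left(-5\right)\right)}{-1 - 5} = 67731 \frac{2 \left(1 - 100 - 10\right)}{-6} = 67731 \cdot 2 \left(- \frac{1}{6}\right) \left(1 - 100 - 10\right) = 67731 \cdot 2 \left(- \frac{1}{6}\right) \left(-109\right) = 67731 \cdot \frac{109}{3} = 2460893$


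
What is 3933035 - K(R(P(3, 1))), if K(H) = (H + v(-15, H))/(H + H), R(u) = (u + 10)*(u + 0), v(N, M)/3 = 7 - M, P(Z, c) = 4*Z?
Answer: 692214329/176 ≈ 3.9330e+6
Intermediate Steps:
v(N, M) = 21 - 3*M (v(N, M) = 3*(7 - M) = 21 - 3*M)
R(u) = u*(10 + u) (R(u) = (10 + u)*u = u*(10 + u))
K(H) = (21 - 2*H)/(2*H) (K(H) = (H + (21 - 3*H))/(H + H) = (21 - 2*H)/((2*H)) = (21 - 2*H)*(1/(2*H)) = (21 - 2*H)/(2*H))
3933035 - K(R(P(3, 1))) = 3933035 - (21/2 - 4*3*(10 + 4*3))/((4*3)*(10 + 4*3)) = 3933035 - (21/2 - 12*(10 + 12))/(12*(10 + 12)) = 3933035 - (21/2 - 12*22)/(12*22) = 3933035 - (21/2 - 1*264)/264 = 3933035 - (21/2 - 264)/264 = 3933035 - (-507)/(264*2) = 3933035 - 1*(-169/176) = 3933035 + 169/176 = 692214329/176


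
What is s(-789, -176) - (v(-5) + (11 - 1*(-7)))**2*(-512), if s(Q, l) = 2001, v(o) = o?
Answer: 88529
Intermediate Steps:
s(-789, -176) - (v(-5) + (11 - 1*(-7)))**2*(-512) = 2001 - (-5 + (11 - 1*(-7)))**2*(-512) = 2001 - (-5 + (11 + 7))**2*(-512) = 2001 - (-5 + 18)**2*(-512) = 2001 - 13**2*(-512) = 2001 - 169*(-512) = 2001 - 1*(-86528) = 2001 + 86528 = 88529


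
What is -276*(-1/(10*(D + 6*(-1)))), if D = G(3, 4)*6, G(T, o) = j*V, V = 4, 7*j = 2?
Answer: 161/5 ≈ 32.200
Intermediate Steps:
j = 2/7 (j = (1/7)*2 = 2/7 ≈ 0.28571)
G(T, o) = 8/7 (G(T, o) = (2/7)*4 = 8/7)
D = 48/7 (D = (8/7)*6 = 48/7 ≈ 6.8571)
-276*(-1/(10*(D + 6*(-1)))) = -276*(-1/(10*(48/7 + 6*(-1)))) = -276*(-1/(10*(48/7 - 6))) = -276/((-10*6/7)) = -276/(-60/7) = -276*(-7/60) = 161/5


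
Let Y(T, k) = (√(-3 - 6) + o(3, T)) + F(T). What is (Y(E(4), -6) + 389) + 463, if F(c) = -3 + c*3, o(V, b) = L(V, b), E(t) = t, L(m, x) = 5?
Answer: 866 + 3*I ≈ 866.0 + 3.0*I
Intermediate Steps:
o(V, b) = 5
F(c) = -3 + 3*c
Y(T, k) = 2 + 3*I + 3*T (Y(T, k) = (√(-3 - 6) + 5) + (-3 + 3*T) = (√(-9) + 5) + (-3 + 3*T) = (3*I + 5) + (-3 + 3*T) = (5 + 3*I) + (-3 + 3*T) = 2 + 3*I + 3*T)
(Y(E(4), -6) + 389) + 463 = ((2 + 3*I + 3*4) + 389) + 463 = ((2 + 3*I + 12) + 389) + 463 = ((14 + 3*I) + 389) + 463 = (403 + 3*I) + 463 = 866 + 3*I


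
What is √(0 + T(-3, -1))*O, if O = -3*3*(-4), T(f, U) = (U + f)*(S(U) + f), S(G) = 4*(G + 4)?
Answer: 216*I ≈ 216.0*I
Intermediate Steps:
S(G) = 16 + 4*G (S(G) = 4*(4 + G) = 16 + 4*G)
T(f, U) = (U + f)*(16 + f + 4*U) (T(f, U) = (U + f)*((16 + 4*U) + f) = (U + f)*(16 + f + 4*U))
O = 36 (O = -9*(-4) = 36)
√(0 + T(-3, -1))*O = √(0 + ((-3)² - 1*(-3) + 4*(-1)*(4 - 1) + 4*(-3)*(4 - 1)))*36 = √(0 + (9 + 3 + 4*(-1)*3 + 4*(-3)*3))*36 = √(0 + (9 + 3 - 12 - 36))*36 = √(0 - 36)*36 = √(-36)*36 = (6*I)*36 = 216*I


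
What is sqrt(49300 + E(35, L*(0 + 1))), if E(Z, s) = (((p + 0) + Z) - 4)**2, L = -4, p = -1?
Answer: 10*sqrt(502) ≈ 224.05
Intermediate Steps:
E(Z, s) = (-5 + Z)**2 (E(Z, s) = (((-1 + 0) + Z) - 4)**2 = ((-1 + Z) - 4)**2 = (-5 + Z)**2)
sqrt(49300 + E(35, L*(0 + 1))) = sqrt(49300 + (-5 + 35)**2) = sqrt(49300 + 30**2) = sqrt(49300 + 900) = sqrt(50200) = 10*sqrt(502)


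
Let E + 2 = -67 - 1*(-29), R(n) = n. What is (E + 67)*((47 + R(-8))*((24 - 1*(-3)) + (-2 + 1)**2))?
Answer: 29484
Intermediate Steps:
E = -40 (E = -2 + (-67 - 1*(-29)) = -2 + (-67 + 29) = -2 - 38 = -40)
(E + 67)*((47 + R(-8))*((24 - 1*(-3)) + (-2 + 1)**2)) = (-40 + 67)*((47 - 8)*((24 - 1*(-3)) + (-2 + 1)**2)) = 27*(39*((24 + 3) + (-1)**2)) = 27*(39*(27 + 1)) = 27*(39*28) = 27*1092 = 29484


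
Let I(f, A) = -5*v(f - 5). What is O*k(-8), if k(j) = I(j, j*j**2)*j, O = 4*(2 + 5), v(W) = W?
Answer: -14560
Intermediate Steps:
I(f, A) = 25 - 5*f (I(f, A) = -5*(f - 5) = -5*(-5 + f) = 25 - 5*f)
O = 28 (O = 4*7 = 28)
k(j) = j*(25 - 5*j) (k(j) = (25 - 5*j)*j = j*(25 - 5*j))
O*k(-8) = 28*(5*(-8)*(5 - 1*(-8))) = 28*(5*(-8)*(5 + 8)) = 28*(5*(-8)*13) = 28*(-520) = -14560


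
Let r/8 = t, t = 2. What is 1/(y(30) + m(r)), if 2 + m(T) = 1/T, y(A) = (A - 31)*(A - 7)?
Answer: -16/399 ≈ -0.040100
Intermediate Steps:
y(A) = (-31 + A)*(-7 + A)
r = 16 (r = 8*2 = 16)
m(T) = -2 + 1/T
1/(y(30) + m(r)) = 1/((217 + 30**2 - 38*30) + (-2 + 1/16)) = 1/((217 + 900 - 1140) + (-2 + 1/16)) = 1/(-23 - 31/16) = 1/(-399/16) = -16/399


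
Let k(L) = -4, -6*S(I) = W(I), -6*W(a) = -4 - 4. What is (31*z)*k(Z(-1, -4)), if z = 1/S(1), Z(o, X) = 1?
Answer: 558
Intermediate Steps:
W(a) = 4/3 (W(a) = -(-4 - 4)/6 = -⅙*(-8) = 4/3)
S(I) = -2/9 (S(I) = -⅙*4/3 = -2/9)
z = -9/2 (z = 1/(-2/9) = -9/2 ≈ -4.5000)
(31*z)*k(Z(-1, -4)) = (31*(-9/2))*(-4) = -279/2*(-4) = 558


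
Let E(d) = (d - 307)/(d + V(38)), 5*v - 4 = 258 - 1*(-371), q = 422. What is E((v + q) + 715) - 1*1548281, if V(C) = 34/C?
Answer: -185990260810/120127 ≈ -1.5483e+6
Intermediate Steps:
v = 633/5 (v = ⅘ + (258 - 1*(-371))/5 = ⅘ + (258 + 371)/5 = ⅘ + (⅕)*629 = ⅘ + 629/5 = 633/5 ≈ 126.60)
E(d) = (-307 + d)/(17/19 + d) (E(d) = (d - 307)/(d + 34/38) = (-307 + d)/(d + 34*(1/38)) = (-307 + d)/(d + 17/19) = (-307 + d)/(17/19 + d))
E((v + q) + 715) - 1*1548281 = 19*(-307 + ((633/5 + 422) + 715))/(17 + 19*((633/5 + 422) + 715)) - 1*1548281 = 19*(-307 + (2743/5 + 715))/(17 + 19*(2743/5 + 715)) - 1548281 = 19*(-307 + 6318/5)/(17 + 19*(6318/5)) - 1548281 = 19*(4783/5)/(17 + 120042/5) - 1548281 = 19*(4783/5)/(120127/5) - 1548281 = 19*(5/120127)*(4783/5) - 1548281 = 90877/120127 - 1548281 = -185990260810/120127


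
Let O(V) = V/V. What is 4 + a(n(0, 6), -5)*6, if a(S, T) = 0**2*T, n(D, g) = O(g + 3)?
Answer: 4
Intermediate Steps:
O(V) = 1
n(D, g) = 1
a(S, T) = 0 (a(S, T) = 0*T = 0)
4 + a(n(0, 6), -5)*6 = 4 + 0*6 = 4 + 0 = 4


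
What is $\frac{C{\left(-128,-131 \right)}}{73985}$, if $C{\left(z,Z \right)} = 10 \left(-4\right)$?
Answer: $- \frac{8}{14797} \approx -0.00054065$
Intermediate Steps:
$C{\left(z,Z \right)} = -40$
$\frac{C{\left(-128,-131 \right)}}{73985} = - \frac{40}{73985} = \left(-40\right) \frac{1}{73985} = - \frac{8}{14797}$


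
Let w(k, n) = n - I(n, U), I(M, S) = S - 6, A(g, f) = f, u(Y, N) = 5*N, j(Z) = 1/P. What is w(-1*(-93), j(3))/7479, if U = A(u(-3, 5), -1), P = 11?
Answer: 26/27423 ≈ 0.00094811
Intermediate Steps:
j(Z) = 1/11
U = -1
I(M, S) = -6 + S
w(k, n) = 7 + n (w(k, n) = n - (-6 - 1) = n - 1*(-7) = n + 7 = 7 + n)
w(-1*(-93), j(3))/7479 = (7 + 1/11)/7479 = (78/11)*(1/7479) = 26/27423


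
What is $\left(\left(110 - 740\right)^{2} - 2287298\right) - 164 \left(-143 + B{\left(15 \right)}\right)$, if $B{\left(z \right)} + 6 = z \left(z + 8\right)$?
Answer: $-1922542$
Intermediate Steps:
$B{\left(z \right)} = -6 + z \left(8 + z\right)$ ($B{\left(z \right)} = -6 + z \left(z + 8\right) = -6 + z \left(8 + z\right)$)
$\left(\left(110 - 740\right)^{2} - 2287298\right) - 164 \left(-143 + B{\left(15 \right)}\right) = \left(\left(110 - 740\right)^{2} - 2287298\right) - 164 \left(-143 + \left(-6 + 15^{2} + 8 \cdot 15\right)\right) = \left(\left(-630\right)^{2} - 2287298\right) - 164 \left(-143 + \left(-6 + 225 + 120\right)\right) = \left(396900 - 2287298\right) - 164 \left(-143 + 339\right) = -1890398 - 32144 = -1922542$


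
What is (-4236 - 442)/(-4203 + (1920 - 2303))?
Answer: 2339/2293 ≈ 1.0201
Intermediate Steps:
(-4236 - 442)/(-4203 + (1920 - 2303)) = -4678/(-4203 - 383) = -4678/(-4586) = -4678*(-1/4586) = 2339/2293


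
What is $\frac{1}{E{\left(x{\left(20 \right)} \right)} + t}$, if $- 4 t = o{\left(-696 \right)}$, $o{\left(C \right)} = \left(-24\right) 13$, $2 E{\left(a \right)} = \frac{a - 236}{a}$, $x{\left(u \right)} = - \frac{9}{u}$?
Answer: $\frac{18}{6133} \approx 0.0029349$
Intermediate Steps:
$E{\left(a \right)} = \frac{-236 + a}{2 a}$ ($E{\left(a \right)} = \frac{\left(a - 236\right) \frac{1}{a}}{2} = \frac{\left(-236 + a\right) \frac{1}{a}}{2} = \frac{\frac{1}{a} \left(-236 + a\right)}{2} = \frac{-236 + a}{2 a}$)
$o{\left(C \right)} = -312$
$t = 78$ ($t = \left(- \frac{1}{4}\right) \left(-312\right) = 78$)
$\frac{1}{E{\left(x{\left(20 \right)} \right)} + t} = \frac{1}{\frac{-236 - \frac{9}{20}}{2 \left(- \frac{9}{20}\right)} + 78} = \frac{1}{\frac{1}{2} \left(- \frac{20}{9}\right) \left(- \frac{4729}{20}\right) + 78} = \frac{1}{\frac{4729}{18} + 78} = \frac{1}{\frac{6133}{18}} = \frac{18}{6133}$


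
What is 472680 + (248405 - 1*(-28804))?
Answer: 749889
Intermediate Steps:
472680 + (248405 - 1*(-28804)) = 472680 + (248405 + 28804) = 472680 + 277209 = 749889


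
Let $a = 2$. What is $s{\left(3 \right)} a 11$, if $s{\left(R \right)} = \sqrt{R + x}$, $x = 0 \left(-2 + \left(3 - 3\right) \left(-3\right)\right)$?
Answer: $22 \sqrt{3} \approx 38.105$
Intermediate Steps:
$x = 0$ ($x = 0 \left(-2 + 0 \left(-3\right)\right) = 0 \left(-2 + 0\right) = 0 \left(-2\right) = 0$)
$s{\left(R \right)} = \sqrt{R}$ ($s{\left(R \right)} = \sqrt{R + 0} = \sqrt{R}$)
$s{\left(3 \right)} a 11 = \sqrt{3} \cdot 2 \cdot 11 = 2 \sqrt{3} \cdot 11 = 22 \sqrt{3}$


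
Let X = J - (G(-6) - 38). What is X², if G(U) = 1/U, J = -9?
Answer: 30625/36 ≈ 850.69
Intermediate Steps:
X = 175/6 (X = -9 - (1/(-6) - 38) = -9 - (-⅙ - 38) = -9 - 1*(-229/6) = -9 + 229/6 = 175/6 ≈ 29.167)
X² = (175/6)² = 30625/36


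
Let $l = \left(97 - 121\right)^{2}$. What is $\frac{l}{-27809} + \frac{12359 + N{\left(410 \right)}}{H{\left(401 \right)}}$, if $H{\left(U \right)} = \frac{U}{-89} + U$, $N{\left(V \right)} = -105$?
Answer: $\frac{1377651653}{44605636} \approx 30.885$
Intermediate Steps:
$H{\left(U \right)} = \frac{88 U}{89}$ ($H{\left(U \right)} = U \left(- \frac{1}{89}\right) + U = - \frac{U}{89} + U = \frac{88 U}{89}$)
$l = 576$ ($l = \left(-24\right)^{2} = 576$)
$\frac{l}{-27809} + \frac{12359 + N{\left(410 \right)}}{H{\left(401 \right)}} = \frac{576}{-27809} + \frac{12359 - 105}{\frac{88}{89} \cdot 401} = 576 \left(- \frac{1}{27809}\right) + \frac{12254}{\frac{35288}{89}} = - \frac{576}{27809} + 12254 \cdot \frac{89}{35288} = - \frac{576}{27809} + \frac{49573}{1604} = \frac{1377651653}{44605636}$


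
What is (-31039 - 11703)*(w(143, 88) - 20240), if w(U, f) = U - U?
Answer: 865098080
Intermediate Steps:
w(U, f) = 0
(-31039 - 11703)*(w(143, 88) - 20240) = (-31039 - 11703)*(0 - 20240) = -42742*(-20240) = 865098080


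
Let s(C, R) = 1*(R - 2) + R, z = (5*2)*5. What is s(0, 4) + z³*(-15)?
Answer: -1874994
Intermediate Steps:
z = 50 (z = 10*5 = 50)
s(C, R) = -2 + 2*R (s(C, R) = 1*(-2 + R) + R = (-2 + R) + R = -2 + 2*R)
s(0, 4) + z³*(-15) = (-2 + 2*4) + 50³*(-15) = (-2 + 8) + 125000*(-15) = 6 - 1875000 = -1874994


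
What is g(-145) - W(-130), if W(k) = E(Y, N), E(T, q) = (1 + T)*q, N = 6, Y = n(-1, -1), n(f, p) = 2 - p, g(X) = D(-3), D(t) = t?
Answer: -27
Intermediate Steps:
g(X) = -3
Y = 3 (Y = 2 - 1*(-1) = 2 + 1 = 3)
E(T, q) = q*(1 + T)
W(k) = 24 (W(k) = 6*(1 + 3) = 6*4 = 24)
g(-145) - W(-130) = -3 - 1*24 = -3 - 24 = -27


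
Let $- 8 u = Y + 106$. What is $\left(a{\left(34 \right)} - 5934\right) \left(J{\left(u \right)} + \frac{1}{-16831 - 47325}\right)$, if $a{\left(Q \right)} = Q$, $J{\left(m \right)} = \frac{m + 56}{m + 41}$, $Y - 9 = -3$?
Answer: $- \frac{1324808125}{144351} \approx -9177.7$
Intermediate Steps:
$Y = 6$ ($Y = 9 - 3 = 6$)
$u = -14$ ($u = - \frac{6 + 106}{8} = \left(- \frac{1}{8}\right) 112 = -14$)
$J{\left(m \right)} = \frac{56 + m}{41 + m}$
$\left(a{\left(34 \right)} - 5934\right) \left(J{\left(u \right)} + \frac{1}{-16831 - 47325}\right) = \left(34 - 5934\right) \left(\frac{56 - 14}{41 - 14} + \frac{1}{-16831 - 47325}\right) = - 5900 \left(\frac{1}{27} \cdot 42 + \frac{1}{-64156}\right) = - 5900 \left(\frac{1}{27} \cdot 42 - \frac{1}{64156}\right) = - 5900 \left(\frac{14}{9} - \frac{1}{64156}\right) = \left(-5900\right) \frac{898175}{577404} = - \frac{1324808125}{144351}$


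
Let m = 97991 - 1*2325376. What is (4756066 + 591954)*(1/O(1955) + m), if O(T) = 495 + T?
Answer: -2918464383751698/245 ≈ -1.1912e+13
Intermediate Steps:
m = -2227385 (m = 97991 - 2325376 = -2227385)
(4756066 + 591954)*(1/O(1955) + m) = (4756066 + 591954)*(1/(495 + 1955) - 2227385) = 5348020*(1/2450 - 2227385) = 5348020*(-5457093249/2450) = -2918464383751698/245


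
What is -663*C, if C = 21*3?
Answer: -41769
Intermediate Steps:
C = 63
-663*C = -663*63 = -41769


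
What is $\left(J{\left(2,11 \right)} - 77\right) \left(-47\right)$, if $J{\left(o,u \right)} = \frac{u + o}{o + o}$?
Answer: $\frac{13865}{4} \approx 3466.3$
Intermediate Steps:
$J{\left(o,u \right)} = \frac{o + u}{2 o}$
$\left(J{\left(2,11 \right)} - 77\right) \left(-47\right) = \left(\frac{2 + 11}{2 \cdot 2} - 77\right) \left(-47\right) = \left(\frac{1}{2} \cdot \frac{1}{2} \cdot 13 - 77\right) \left(-47\right) = \left(\frac{13}{4} - 77\right) \left(-47\right) = \left(- \frac{295}{4}\right) \left(-47\right) = \frac{13865}{4}$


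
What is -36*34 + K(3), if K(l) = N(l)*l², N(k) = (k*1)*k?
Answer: -1143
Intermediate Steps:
N(k) = k² (N(k) = k*k = k²)
K(l) = l⁴ (K(l) = l²*l² = l⁴)
-36*34 + K(3) = -36*34 + 3⁴ = -1224 + 81 = -1143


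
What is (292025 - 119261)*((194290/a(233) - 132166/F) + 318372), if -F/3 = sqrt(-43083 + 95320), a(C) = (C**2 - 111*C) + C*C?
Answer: 909924985164456/16543 + 7611175608*sqrt(52237)/52237 ≈ 5.5037e+10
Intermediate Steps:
a(C) = -111*C + 2*C**2 (a(C) = (C**2 - 111*C) + C**2 = -111*C + 2*C**2)
F = -3*sqrt(52237) (F = -3*sqrt(-43083 + 95320) = -3*sqrt(52237) ≈ -685.66)
(292025 - 119261)*((194290/a(233) - 132166/F) + 318372) = (292025 - 119261)*((194290/((233*(-111 + 2*233))) - 132166*(-sqrt(52237)/156711)) + 318372) = 172764*((194290/((233*(-111 + 466))) - (-132166)*sqrt(52237)/156711) + 318372) = 172764*((194290/((233*355)) + 132166*sqrt(52237)/156711) + 318372) = 172764*((194290/82715 + 132166*sqrt(52237)/156711) + 318372) = 172764*((194290*(1/82715) + 132166*sqrt(52237)/156711) + 318372) = 172764*((38858/16543 + 132166*sqrt(52237)/156711) + 318372) = 172764*(5266866854/16543 + 132166*sqrt(52237)/156711) = 909924985164456/16543 + 7611175608*sqrt(52237)/52237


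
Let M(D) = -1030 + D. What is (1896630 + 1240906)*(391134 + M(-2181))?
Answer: 1217122377728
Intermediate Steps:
(1896630 + 1240906)*(391134 + M(-2181)) = (1896630 + 1240906)*(391134 + (-1030 - 2181)) = 3137536*(391134 - 3211) = 3137536*387923 = 1217122377728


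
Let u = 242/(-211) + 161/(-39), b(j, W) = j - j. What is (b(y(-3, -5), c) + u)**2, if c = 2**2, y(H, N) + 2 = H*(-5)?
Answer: 1884341281/67716441 ≈ 27.827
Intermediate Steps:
y(H, N) = -2 - 5*H (y(H, N) = -2 + H*(-5) = -2 - 5*H)
c = 4
b(j, W) = 0
u = -43409/8229 (u = 242*(-1/211) + 161*(-1/39) = -242/211 - 161/39 = -43409/8229 ≈ -5.2751)
(b(y(-3, -5), c) + u)**2 = (0 - 43409/8229)**2 = (-43409/8229)**2 = 1884341281/67716441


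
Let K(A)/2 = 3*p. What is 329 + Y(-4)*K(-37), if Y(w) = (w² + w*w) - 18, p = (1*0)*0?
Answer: 329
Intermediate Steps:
p = 0 (p = 0*0 = 0)
K(A) = 0 (K(A) = 2*(3*0) = 2*0 = 0)
Y(w) = -18 + 2*w² (Y(w) = (w² + w²) - 18 = 2*w² - 18 = -18 + 2*w²)
329 + Y(-4)*K(-37) = 329 + (-18 + 2*(-4)²)*0 = 329 + (-18 + 2*16)*0 = 329 + (-18 + 32)*0 = 329 + 14*0 = 329 + 0 = 329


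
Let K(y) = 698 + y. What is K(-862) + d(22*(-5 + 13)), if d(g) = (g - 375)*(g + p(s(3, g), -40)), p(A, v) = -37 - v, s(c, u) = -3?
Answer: -35785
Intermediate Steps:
d(g) = (-375 + g)*(3 + g) (d(g) = (g - 375)*(g + (-37 - 1*(-40))) = (-375 + g)*(g + (-37 + 40)) = (-375 + g)*(g + 3) = (-375 + g)*(3 + g))
K(-862) + d(22*(-5 + 13)) = (698 - 862) + (-1125 + (22*(-5 + 13))**2 - 8184*(-5 + 13)) = -164 + (-1125 + (22*8)**2 - 8184*8) = -164 + (-1125 + 176**2 - 372*176) = -164 + (-1125 + 30976 - 65472) = -164 - 35621 = -35785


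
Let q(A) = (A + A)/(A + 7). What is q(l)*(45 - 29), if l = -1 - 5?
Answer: -192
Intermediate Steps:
l = -6
q(A) = 2*A/(7 + A) (q(A) = (2*A)/(7 + A) = 2*A/(7 + A))
q(l)*(45 - 29) = (2*(-6)/(7 - 6))*(45 - 29) = (2*(-6)/1)*16 = (2*(-6)*1)*16 = -12*16 = -192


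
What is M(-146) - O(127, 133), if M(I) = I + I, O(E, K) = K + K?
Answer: -558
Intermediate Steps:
O(E, K) = 2*K
M(I) = 2*I
M(-146) - O(127, 133) = 2*(-146) - 2*133 = -292 - 1*266 = -292 - 266 = -558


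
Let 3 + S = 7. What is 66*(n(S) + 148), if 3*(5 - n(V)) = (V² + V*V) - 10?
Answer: 9614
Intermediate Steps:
S = 4 (S = -3 + 7 = 4)
n(V) = 25/3 - 2*V²/3 (n(V) = 5 - ((V² + V*V) - 10)/3 = 5 - ((V² + V²) - 10)/3 = 5 - (2*V² - 10)/3 = 5 - (-10 + 2*V²)/3 = 5 + (10/3 - 2*V²/3) = 25/3 - 2*V²/3)
66*(n(S) + 148) = 66*((25/3 - ⅔*4²) + 148) = 66*((25/3 - ⅔*16) + 148) = 66*((25/3 - 32/3) + 148) = 66*(-7/3 + 148) = 66*(437/3) = 9614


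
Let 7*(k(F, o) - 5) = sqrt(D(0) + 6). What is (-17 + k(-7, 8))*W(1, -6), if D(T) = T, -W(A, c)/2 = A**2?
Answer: 24 - 2*sqrt(6)/7 ≈ 23.300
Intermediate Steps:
W(A, c) = -2*A**2
k(F, o) = 5 + sqrt(6)/7 (k(F, o) = 5 + sqrt(0 + 6)/7 = 5 + sqrt(6)/7)
(-17 + k(-7, 8))*W(1, -6) = (-17 + (5 + sqrt(6)/7))*(-2*1**2) = (-12 + sqrt(6)/7)*(-2*1) = (-12 + sqrt(6)/7)*(-2) = 24 - 2*sqrt(6)/7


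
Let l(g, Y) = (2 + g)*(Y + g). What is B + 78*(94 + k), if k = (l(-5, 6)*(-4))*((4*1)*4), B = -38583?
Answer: -16275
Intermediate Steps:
k = 192 (k = (((-5)² + 2*6 + 2*(-5) + 6*(-5))*(-4))*((4*1)*4) = ((25 + 12 - 10 - 30)*(-4))*(4*4) = -3*(-4)*16 = 12*16 = 192)
B + 78*(94 + k) = -38583 + 78*(94 + 192) = -38583 + 78*286 = -38583 + 22308 = -16275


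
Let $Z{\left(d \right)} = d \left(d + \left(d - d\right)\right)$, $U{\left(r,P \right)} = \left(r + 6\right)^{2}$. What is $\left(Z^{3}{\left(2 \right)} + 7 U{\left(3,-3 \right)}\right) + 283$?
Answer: $914$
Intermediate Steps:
$U{\left(r,P \right)} = \left(6 + r\right)^{2}$
$Z{\left(d \right)} = d^{2}$ ($Z{\left(d \right)} = d \left(d + 0\right) = d d = d^{2}$)
$\left(Z^{3}{\left(2 \right)} + 7 U{\left(3,-3 \right)}\right) + 283 = \left(\left(2^{2}\right)^{3} + 7 \left(6 + 3\right)^{2}\right) + 283 = \left(4^{3} + 7 \cdot 9^{2}\right) + 283 = \left(64 + 7 \cdot 81\right) + 283 = \left(64 + 567\right) + 283 = 631 + 283 = 914$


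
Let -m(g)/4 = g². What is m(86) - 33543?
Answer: -63127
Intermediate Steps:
m(g) = -4*g²
m(86) - 33543 = -4*86² - 33543 = -4*7396 - 33543 = -29584 - 33543 = -63127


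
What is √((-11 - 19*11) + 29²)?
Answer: 3*√69 ≈ 24.920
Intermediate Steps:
√((-11 - 19*11) + 29²) = √((-11 - 209) + 841) = √(-220 + 841) = √621 = 3*√69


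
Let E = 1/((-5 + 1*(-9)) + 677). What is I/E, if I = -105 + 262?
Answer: 104091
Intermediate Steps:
E = 1/663 (E = 1/((-5 - 9) + 677) = 1/(-14 + 677) = 1/663 ≈ 0.0015083)
I = 157
I/E = 157/(1/663) = 157*663 = 104091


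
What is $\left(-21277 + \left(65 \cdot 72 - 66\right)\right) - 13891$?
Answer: $-30554$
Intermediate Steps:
$\left(-21277 + \left(65 \cdot 72 - 66\right)\right) - 13891 = \left(-21277 + \left(4680 - 66\right)\right) - 13891 = \left(-21277 + 4614\right) - 13891 = -16663 - 13891 = -30554$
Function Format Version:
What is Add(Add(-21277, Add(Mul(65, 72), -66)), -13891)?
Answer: -30554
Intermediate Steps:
Add(Add(-21277, Add(Mul(65, 72), -66)), -13891) = Add(Add(-21277, Add(4680, -66)), -13891) = Add(Add(-21277, 4614), -13891) = Add(-16663, -13891) = -30554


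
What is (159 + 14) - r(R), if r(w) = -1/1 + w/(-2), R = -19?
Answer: 329/2 ≈ 164.50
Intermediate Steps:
r(w) = -1 - w/2 (r(w) = -1*1 + w*(-1/2) = -1 - w/2)
(159 + 14) - r(R) = (159 + 14) - (-1 - 1/2*(-19)) = 173 - (-1 + 19/2) = 173 - 1*17/2 = 173 - 17/2 = 329/2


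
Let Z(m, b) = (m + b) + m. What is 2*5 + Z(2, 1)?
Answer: 15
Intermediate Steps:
Z(m, b) = b + 2*m (Z(m, b) = (b + m) + m = b + 2*m)
2*5 + Z(2, 1) = 2*5 + (1 + 2*2) = 10 + (1 + 4) = 10 + 5 = 15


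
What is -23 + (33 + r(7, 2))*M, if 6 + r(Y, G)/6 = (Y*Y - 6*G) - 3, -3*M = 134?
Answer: -9001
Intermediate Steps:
M = -134/3 (M = -⅓*134 = -134/3 ≈ -44.667)
r(Y, G) = -54 - 36*G + 6*Y² (r(Y, G) = -36 + 6*((Y*Y - 6*G) - 3) = -36 + 6*((Y² - 6*G) - 3) = -36 + 6*(-3 + Y² - 6*G) = -36 + (-18 - 36*G + 6*Y²) = -54 - 36*G + 6*Y²)
-23 + (33 + r(7, 2))*M = -23 + (33 + (-54 - 36*2 + 6*7²))*(-134/3) = -23 + (33 + (-54 - 72 + 6*49))*(-134/3) = -23 + (33 + (-54 - 72 + 294))*(-134/3) = -23 + (33 + 168)*(-134/3) = -23 + 201*(-134/3) = -23 - 8978 = -9001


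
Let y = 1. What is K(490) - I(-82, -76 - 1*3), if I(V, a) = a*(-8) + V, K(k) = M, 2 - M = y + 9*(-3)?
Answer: -522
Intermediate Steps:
M = 28 (M = 2 - (1 + 9*(-3)) = 2 - (1 - 27) = 2 - 1*(-26) = 2 + 26 = 28)
K(k) = 28
I(V, a) = V - 8*a (I(V, a) = -8*a + V = V - 8*a)
K(490) - I(-82, -76 - 1*3) = 28 - (-82 - 8*(-76 - 1*3)) = 28 - (-82 - 8*(-76 - 3)) = 28 - (-82 - 8*(-79)) = 28 - (-82 + 632) = 28 - 1*550 = 28 - 550 = -522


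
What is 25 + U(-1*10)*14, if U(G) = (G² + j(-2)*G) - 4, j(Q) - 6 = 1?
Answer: 389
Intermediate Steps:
j(Q) = 7 (j(Q) = 6 + 1 = 7)
U(G) = -4 + G² + 7*G (U(G) = (G² + 7*G) - 4 = -4 + G² + 7*G)
25 + U(-1*10)*14 = 25 + (-4 + (-1*10)² + 7*(-1*10))*14 = 25 + (-4 + (-10)² + 7*(-10))*14 = 25 + (-4 + 100 - 70)*14 = 25 + 26*14 = 25 + 364 = 389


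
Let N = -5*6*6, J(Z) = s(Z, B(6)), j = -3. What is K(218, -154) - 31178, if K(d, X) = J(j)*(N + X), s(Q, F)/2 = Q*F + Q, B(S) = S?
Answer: -17150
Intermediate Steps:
s(Q, F) = 2*Q + 2*F*Q (s(Q, F) = 2*(Q*F + Q) = 2*(F*Q + Q) = 2*(Q + F*Q) = 2*Q + 2*F*Q)
J(Z) = 14*Z (J(Z) = 2*Z*(1 + 6) = 2*Z*7 = 14*Z)
N = -180 (N = -30*6 = -180)
K(d, X) = 7560 - 42*X (K(d, X) = (14*(-3))*(-180 + X) = -42*(-180 + X) = 7560 - 42*X)
K(218, -154) - 31178 = (7560 - 42*(-154)) - 31178 = (7560 + 6468) - 31178 = 14028 - 31178 = -17150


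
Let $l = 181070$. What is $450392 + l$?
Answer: $631462$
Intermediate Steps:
$450392 + l = 450392 + 181070 = 631462$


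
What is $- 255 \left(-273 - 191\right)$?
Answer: $118320$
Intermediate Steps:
$- 255 \left(-273 - 191\right) = \left(-255\right) \left(-464\right) = 118320$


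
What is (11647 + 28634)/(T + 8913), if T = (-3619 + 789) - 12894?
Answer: -40281/6811 ≈ -5.9141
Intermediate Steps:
T = -15724 (T = -2830 - 12894 = -15724)
(11647 + 28634)/(T + 8913) = (11647 + 28634)/(-15724 + 8913) = 40281/(-6811) = 40281*(-1/6811) = -40281/6811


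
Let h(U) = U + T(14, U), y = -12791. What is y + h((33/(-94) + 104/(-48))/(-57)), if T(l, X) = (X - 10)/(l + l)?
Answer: -2878505551/225036 ≈ -12791.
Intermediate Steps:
T(l, X) = (-10 + X)/(2*l) (T(l, X) = (-10 + X)/((2*l)) = (-10 + X)*(1/(2*l)) = (-10 + X)/(2*l))
h(U) = -5/14 + 29*U/28 (h(U) = U + (1/2)*(-10 + U)/14 = U + (1/2)*(1/14)*(-10 + U) = U + (-5/14 + U/28) = -5/14 + 29*U/28)
y + h((33/(-94) + 104/(-48))/(-57)) = -12791 + (-5/14 + 29*((33/(-94) + 104/(-48))/(-57))/28) = -12791 + (-5/14 + 29*((33*(-1/94) + 104*(-1/48))*(-1/57))/28) = -12791 + (-5/14 + 29*((-33/94 - 13/6)*(-1/57))/28) = -12791 + (-5/14 + 29*(-355/141*(-1/57))/28) = -12791 + (-5/14 + (29/28)*(355/8037)) = -12791 + (-5/14 + 10295/225036) = -12791 - 70075/225036 = -2878505551/225036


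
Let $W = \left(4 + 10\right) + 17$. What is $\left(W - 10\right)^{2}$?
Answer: $441$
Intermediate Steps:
$W = 31$ ($W = 14 + 17 = 31$)
$\left(W - 10\right)^{2} = \left(31 - 10\right)^{2} = 21^{2} = 441$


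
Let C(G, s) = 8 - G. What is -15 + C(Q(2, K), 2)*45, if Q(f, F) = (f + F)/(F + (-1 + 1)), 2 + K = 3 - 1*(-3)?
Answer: 555/2 ≈ 277.50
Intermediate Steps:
K = 4 (K = -2 + (3 - 1*(-3)) = -2 + (3 + 3) = -2 + 6 = 4)
Q(f, F) = (F + f)/F (Q(f, F) = (F + f)/(F + 0) = (F + f)/F)
-15 + C(Q(2, K), 2)*45 = -15 + (8 - (4 + 2)/4)*45 = -15 + (8 - 6/4)*45 = -15 + (8 - 1*3/2)*45 = -15 + (8 - 3/2)*45 = -15 + (13/2)*45 = -15 + 585/2 = 555/2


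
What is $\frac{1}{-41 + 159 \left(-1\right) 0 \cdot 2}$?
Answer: $- \frac{1}{41} \approx -0.02439$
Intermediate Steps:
$\frac{1}{-41 + 159 \left(-1\right) 0 \cdot 2} = \frac{1}{-41 + 159 \cdot 0 \cdot 2} = \frac{1}{-41 + 159 \cdot 0} = \frac{1}{-41 + 0} = \frac{1}{-41} = - \frac{1}{41}$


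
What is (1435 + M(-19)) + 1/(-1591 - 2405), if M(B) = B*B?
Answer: 7176815/3996 ≈ 1796.0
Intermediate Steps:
M(B) = B**2
(1435 + M(-19)) + 1/(-1591 - 2405) = (1435 + (-19)**2) + 1/(-1591 - 2405) = (1435 + 361) + 1/(-3996) = 1796 - 1/3996 = 7176815/3996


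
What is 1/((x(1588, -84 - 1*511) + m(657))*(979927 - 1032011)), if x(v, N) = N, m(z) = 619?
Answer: -1/1250016 ≈ -7.9999e-7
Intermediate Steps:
1/((x(1588, -84 - 1*511) + m(657))*(979927 - 1032011)) = 1/(((-84 - 1*511) + 619)*(979927 - 1032011)) = 1/(((-84 - 511) + 619)*(-52084)) = 1/((-595 + 619)*(-52084)) = 1/(24*(-52084)) = 1/(-1250016) = -1/1250016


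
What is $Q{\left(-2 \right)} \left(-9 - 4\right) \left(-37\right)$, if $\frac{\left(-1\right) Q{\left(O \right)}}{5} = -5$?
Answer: $12025$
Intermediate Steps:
$Q{\left(O \right)} = 25$ ($Q{\left(O \right)} = \left(-5\right) \left(-5\right) = 25$)
$Q{\left(-2 \right)} \left(-9 - 4\right) \left(-37\right) = 25 \left(-9 - 4\right) \left(-37\right) = 25 \left(-13\right) \left(-37\right) = \left(-325\right) \left(-37\right) = 12025$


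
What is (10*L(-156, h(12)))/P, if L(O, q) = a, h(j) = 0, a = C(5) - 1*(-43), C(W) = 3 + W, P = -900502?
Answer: -255/450251 ≈ -0.00056635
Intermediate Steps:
a = 51 (a = (3 + 5) - 1*(-43) = 8 + 43 = 51)
L(O, q) = 51
(10*L(-156, h(12)))/P = (10*51)/(-900502) = 510*(-1/900502) = -255/450251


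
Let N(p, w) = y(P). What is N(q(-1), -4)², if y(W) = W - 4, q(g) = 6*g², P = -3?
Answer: 49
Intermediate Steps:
y(W) = -4 + W
N(p, w) = -7 (N(p, w) = -4 - 3 = -7)
N(q(-1), -4)² = (-7)² = 49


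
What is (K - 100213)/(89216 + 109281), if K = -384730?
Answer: -484943/198497 ≈ -2.4431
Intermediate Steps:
(K - 100213)/(89216 + 109281) = (-384730 - 100213)/(89216 + 109281) = -484943/198497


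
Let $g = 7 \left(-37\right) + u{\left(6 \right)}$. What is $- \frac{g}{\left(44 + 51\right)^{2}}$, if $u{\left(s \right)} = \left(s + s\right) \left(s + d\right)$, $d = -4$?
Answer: $\frac{47}{1805} \approx 0.026039$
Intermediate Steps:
$u{\left(s \right)} = 2 s \left(-4 + s\right)$ ($u{\left(s \right)} = \left(s + s\right) \left(s - 4\right) = 2 s \left(-4 + s\right)$)
$g = -235$ ($g = 7 \left(-37\right) + 2 \cdot 6 \left(-4 + 6\right) = -259 + 2 \cdot 6 \cdot 2 = -259 + 24 = -235$)
$- \frac{g}{\left(44 + 51\right)^{2}} = - \frac{-235}{\left(44 + 51\right)^{2}} = - \frac{-235}{95^{2}} = - \frac{-235}{9025} = \left(-1\right) \left(- \frac{47}{1805}\right) = \frac{47}{1805}$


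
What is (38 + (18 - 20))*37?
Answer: 1332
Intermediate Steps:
(38 + (18 - 20))*37 = (38 - 2)*37 = 36*37 = 1332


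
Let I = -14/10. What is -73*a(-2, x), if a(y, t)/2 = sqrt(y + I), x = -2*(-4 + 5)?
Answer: -146*I*sqrt(85)/5 ≈ -269.21*I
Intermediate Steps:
x = -2 (x = -2*1 = -2)
I = -7/5 (I = -14*1/10 = -7/5 ≈ -1.4000)
a(y, t) = 2*sqrt(-7/5 + y) (a(y, t) = 2*sqrt(y - 7/5) = 2*sqrt(-7/5 + y))
-73*a(-2, x) = -146*sqrt(-35 + 25*(-2))/5 = -146*sqrt(-35 - 50)/5 = -146*sqrt(-85)/5 = -146*I*sqrt(85)/5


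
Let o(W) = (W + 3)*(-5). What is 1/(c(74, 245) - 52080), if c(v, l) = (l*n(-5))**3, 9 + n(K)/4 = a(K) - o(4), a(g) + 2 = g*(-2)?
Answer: 1/36992610315920 ≈ 2.7032e-14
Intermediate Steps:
o(W) = -15 - 5*W (o(W) = (3 + W)*(-5) = -15 - 5*W)
a(g) = -2 - 2*g (a(g) = -2 + g*(-2) = -2 - 2*g)
n(K) = 96 - 8*K (n(K) = -36 + 4*((-2 - 2*K) - (-15 - 5*4)) = -36 + 4*((-2 - 2*K) - (-15 - 20)) = -36 + 4*((-2 - 2*K) - 1*(-35)) = -36 + 4*((-2 - 2*K) + 35) = -36 + 4*(33 - 2*K) = -36 + (132 - 8*K) = 96 - 8*K)
c(v, l) = 2515456*l**3 (c(v, l) = (l*(96 - 8*(-5)))**3 = (l*(96 + 40))**3 = (l*136)**3 = (136*l)**3 = 2515456*l**3)
1/(c(74, 245) - 52080) = 1/(2515456*245**3 - 52080) = 1/(2515456*14706125 - 52080) = 1/(36992610368000 - 52080) = 1/36992610315920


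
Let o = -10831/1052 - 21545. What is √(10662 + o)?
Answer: I*√3013913461/526 ≈ 104.37*I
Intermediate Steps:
o = -22676171/1052 (o = -10831*1/1052 - 21545 = -10831/1052 - 21545 = -22676171/1052 ≈ -21555.)
√(10662 + o) = √(10662 - 22676171/1052) = √(-11459747/1052) = I*√3013913461/526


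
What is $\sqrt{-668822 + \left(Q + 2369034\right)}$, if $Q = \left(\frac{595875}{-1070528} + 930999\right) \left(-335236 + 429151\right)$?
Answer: $\frac{\sqrt{1565699635515812912857}}{133816} \approx 2.957 \cdot 10^{5}$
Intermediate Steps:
$Q = \frac{93601314658482255}{1070528}$ ($Q = \left(595875 \left(- \frac{1}{1070528}\right) + 930999\right) 93915 = \left(- \frac{595875}{1070528} + 930999\right) 93915 = \frac{996659901597}{1070528} \cdot 93915 = \frac{93601314658482255}{1070528} \approx 8.7435 \cdot 10^{10}$)
$\sqrt{-668822 + \left(Q + 2369034\right)} = \sqrt{-668822 + \left(\frac{93601314658482255}{1070528} + 2369034\right)} = \sqrt{-668822 + \frac{93603850775712207}{1070528}} = \sqrt{\frac{93603134783034191}{1070528}} = \frac{\sqrt{1565699635515812912857}}{133816}$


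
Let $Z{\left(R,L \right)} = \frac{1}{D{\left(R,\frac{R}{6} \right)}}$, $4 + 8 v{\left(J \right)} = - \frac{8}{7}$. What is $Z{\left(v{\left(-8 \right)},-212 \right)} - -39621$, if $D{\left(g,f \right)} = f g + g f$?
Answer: $\frac{1069963}{27} \approx 39628.0$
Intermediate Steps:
$v{\left(J \right)} = - \frac{9}{14}$ ($v{\left(J \right)} = - \frac{1}{2} + \frac{\left(-8\right) \frac{1}{7}}{8} = - \frac{1}{2} + \frac{1}{8} \left(- \frac{8}{7}\right) = - \frac{1}{2} - \frac{1}{7} = - \frac{9}{14}$)
$D{\left(g,f \right)} = 2 f g$ ($D{\left(g,f \right)} = f g + f g = 2 f g$)
$Z{\left(R,L \right)} = \frac{3}{R^{2}}$ ($Z{\left(R,L \right)} = \frac{1}{2 \frac{R}{6} R} = \frac{1}{\frac{1}{3} R^{2}} = \frac{3}{R^{2}}$)
$Z{\left(v{\left(-8 \right)},-212 \right)} - -39621 = \frac{3}{\frac{81}{196}} - -39621 = 3 \cdot \frac{196}{81} + 39621 = \frac{196}{27} + 39621 = \frac{1069963}{27}$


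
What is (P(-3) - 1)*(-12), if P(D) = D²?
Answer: -96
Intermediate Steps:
(P(-3) - 1)*(-12) = ((-3)² - 1)*(-12) = (9 - 1)*(-12) = 8*(-12) = -96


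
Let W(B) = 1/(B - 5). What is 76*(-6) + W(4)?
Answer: -457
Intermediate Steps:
W(B) = 1/(-5 + B)
76*(-6) + W(4) = 76*(-6) + 1/(-5 + 4) = -456 + 1/(-1) = -456 - 1 = -457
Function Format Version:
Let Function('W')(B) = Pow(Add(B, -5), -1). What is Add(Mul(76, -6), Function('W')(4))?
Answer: -457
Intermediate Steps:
Function('W')(B) = Pow(Add(-5, B), -1)
Add(Mul(76, -6), Function('W')(4)) = Add(Mul(76, -6), Pow(Add(-5, 4), -1)) = Add(-456, Pow(-1, -1)) = Add(-456, -1) = -457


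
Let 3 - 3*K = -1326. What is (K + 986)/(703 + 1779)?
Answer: 1429/2482 ≈ 0.57575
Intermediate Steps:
K = 443 (K = 1 - 1/3*(-1326) = 1 + 442 = 443)
(K + 986)/(703 + 1779) = (443 + 986)/(703 + 1779) = 1429/2482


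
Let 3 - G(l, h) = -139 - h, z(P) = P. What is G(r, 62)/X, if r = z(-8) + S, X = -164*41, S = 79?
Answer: -51/1681 ≈ -0.030339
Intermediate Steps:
X = -6724
r = 71 (r = -8 + 79 = 71)
G(l, h) = 142 + h (G(l, h) = 3 - (-139 - h) = 3 + (139 + h) = 142 + h)
G(r, 62)/X = (142 + 62)/(-6724) = 204*(-1/6724) = -51/1681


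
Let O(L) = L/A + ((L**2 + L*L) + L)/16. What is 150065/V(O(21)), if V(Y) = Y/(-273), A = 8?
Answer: -6242704/9 ≈ -6.9363e+5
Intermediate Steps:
O(L) = L**2/8 + 3*L/16 (O(L) = L/8 + ((L**2 + L*L) + L)/16 = L*(1/8) + ((L**2 + L**2) + L)*(1/16) = L/8 + (2*L**2 + L)*(1/16) = L/8 + (L + 2*L**2)*(1/16) = L/8 + (L**2/8 + L/16) = L**2/8 + 3*L/16)
V(Y) = -Y/273 (V(Y) = Y*(-1/273) = -Y/273)
150065/V(O(21)) = 150065/((-21*(3 + 2*21)/4368)) = 150065/((-21*(3 + 42)/4368)) = 150065/((-21*45/4368)) = 150065/((-1/273*945/16)) = 150065/(-45/208) = 150065*(-208/45) = -6242704/9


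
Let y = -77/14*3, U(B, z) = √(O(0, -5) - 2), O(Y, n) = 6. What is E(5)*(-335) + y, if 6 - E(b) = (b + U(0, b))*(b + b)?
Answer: 42847/2 ≈ 21424.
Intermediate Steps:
U(B, z) = 2 (U(B, z) = √(6 - 2) = √4 = 2)
E(b) = 6 - 2*b*(2 + b) (E(b) = 6 - (b + 2)*(b + b) = 6 - (2 + b)*2*b = 6 - 2*b*(2 + b))
y = -33/2 (y = -77*1/14*3 = -11/2*3 = -33/2 ≈ -16.500)
E(5)*(-335) + y = (6 - 4*5 - 2*5²)*(-335) - 33/2 = (6 - 20 - 2*25)*(-335) - 33/2 = (6 - 20 - 50)*(-335) - 33/2 = -64*(-335) - 33/2 = 21440 - 33/2 = 42847/2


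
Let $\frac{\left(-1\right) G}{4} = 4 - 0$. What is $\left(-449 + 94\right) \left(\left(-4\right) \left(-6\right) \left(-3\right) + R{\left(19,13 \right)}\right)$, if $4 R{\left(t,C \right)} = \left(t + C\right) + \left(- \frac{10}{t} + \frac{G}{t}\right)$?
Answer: $\frac{867975}{38} \approx 22841.0$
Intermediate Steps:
$G = -16$ ($G = - 4 \left(4 - 0\right) = - 4 \left(4 + 0\right) = \left(-4\right) 4 = -16$)
$R{\left(t,C \right)} = - \frac{13}{2 t} + \frac{C}{4} + \frac{t}{4}$ ($R{\left(t,C \right)} = \frac{\left(t + C\right) - \frac{26}{t}}{4} = \frac{\left(C + t\right) - \frac{26}{t}}{4} = \frac{C + t - \frac{26}{t}}{4} = - \frac{13}{2 t} + \frac{C}{4} + \frac{t}{4}$)
$\left(-449 + 94\right) \left(\left(-4\right) \left(-6\right) \left(-3\right) + R{\left(19,13 \right)}\right) = \left(-449 + 94\right) \left(\left(-4\right) \left(-6\right) \left(-3\right) + \frac{-26 + 19 \left(13 + 19\right)}{4 \cdot 19}\right) = - 355 \left(24 \left(-3\right) + \frac{1}{4} \cdot \frac{1}{19} \left(-26 + 19 \cdot 32\right)\right) = - 355 \left(-72 + \frac{1}{4} \cdot \frac{1}{19} \left(-26 + 608\right)\right) = - 355 \left(-72 + \frac{1}{4} \cdot \frac{1}{19} \cdot 582\right) = - 355 \left(-72 + \frac{291}{38}\right) = \left(-355\right) \left(- \frac{2445}{38}\right) = \frac{867975}{38}$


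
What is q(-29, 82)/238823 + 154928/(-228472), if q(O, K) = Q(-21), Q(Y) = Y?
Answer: -4625645957/6820546057 ≈ -0.67819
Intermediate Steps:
q(O, K) = -21
q(-29, 82)/238823 + 154928/(-228472) = -21/238823 + 154928/(-228472) = -21*1/238823 + 154928*(-1/228472) = -21/238823 - 19366/28559 = -4625645957/6820546057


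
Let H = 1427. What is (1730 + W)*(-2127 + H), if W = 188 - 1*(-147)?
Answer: -1445500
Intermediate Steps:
W = 335 (W = 188 + 147 = 335)
(1730 + W)*(-2127 + H) = (1730 + 335)*(-2127 + 1427) = 2065*(-700) = -1445500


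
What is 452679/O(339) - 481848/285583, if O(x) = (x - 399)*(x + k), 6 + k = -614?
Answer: 2375558227/94410380 ≈ 25.162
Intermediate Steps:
k = -620 (k = -6 - 614 = -620)
O(x) = (-620 + x)*(-399 + x) (O(x) = (x - 399)*(x - 620) = (-399 + x)*(-620 + x) = (-620 + x)*(-399 + x))
452679/O(339) - 481848/285583 = 452679/(247380 + 339² - 1019*339) - 481848/285583 = 452679/(247380 + 114921 - 345441) - 481848*1/285583 = 452679/16860 - 28344/16799 = 452679*(1/16860) - 28344/16799 = 150893/5620 - 28344/16799 = 2375558227/94410380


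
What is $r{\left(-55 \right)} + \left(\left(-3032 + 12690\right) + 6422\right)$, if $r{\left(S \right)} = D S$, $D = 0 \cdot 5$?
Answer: $16080$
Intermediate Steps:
$D = 0$
$r{\left(S \right)} = 0$ ($r{\left(S \right)} = 0 S = 0$)
$r{\left(-55 \right)} + \left(\left(-3032 + 12690\right) + 6422\right) = 0 + \left(\left(-3032 + 12690\right) + 6422\right) = 0 + \left(9658 + 6422\right) = 0 + 16080 = 16080$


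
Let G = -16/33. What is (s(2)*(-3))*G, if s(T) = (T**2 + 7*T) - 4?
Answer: 224/11 ≈ 20.364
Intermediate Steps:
G = -16/33 (G = -16*1/33 = -16/33 ≈ -0.48485)
s(T) = -4 + T**2 + 7*T
(s(2)*(-3))*G = ((-4 + 2**2 + 7*2)*(-3))*(-16/33) = ((-4 + 4 + 14)*(-3))*(-16/33) = (14*(-3))*(-16/33) = -42*(-16/33) = 224/11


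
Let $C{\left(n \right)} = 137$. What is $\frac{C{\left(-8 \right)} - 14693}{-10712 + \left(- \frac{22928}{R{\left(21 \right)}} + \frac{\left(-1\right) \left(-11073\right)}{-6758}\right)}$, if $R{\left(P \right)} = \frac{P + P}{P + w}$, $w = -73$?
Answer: $- \frac{2065758408}{2508174875} \approx -0.82361$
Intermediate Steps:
$R{\left(P \right)} = \frac{2 P}{-73 + P}$ ($R{\left(P \right)} = \frac{P + P}{P - 73} = \frac{2 P}{-73 + P}$)
$\frac{C{\left(-8 \right)} - 14693}{-10712 + \left(- \frac{22928}{R{\left(21 \right)}} + \frac{\left(-1\right) \left(-11073\right)}{-6758}\right)} = \frac{137 - 14693}{-10712 + \left(- \frac{22928}{2 \cdot 21 \frac{1}{-73 + 21}} + \frac{\left(-1\right) \left(-11073\right)}{-6758}\right)} = - \frac{14556}{-10712 - \left(\frac{11073}{6758} + \frac{22928}{2 \cdot 21 \frac{1}{-52}}\right)} = - \frac{14556}{-10712 - \left(\frac{11073}{6758} + \frac{22928}{2 \cdot 21 \left(- \frac{1}{52}\right)}\right)} = - \frac{14556}{-10712 - \left(\frac{11073}{6758} + \frac{22928}{- \frac{21}{26}}\right)} = - \frac{14556}{-10712 - - \frac{4028400491}{141918}} = - \frac{14556}{-10712 + \left(\frac{596128}{21} - \frac{11073}{6758}\right)} = - \frac{14556}{-10712 + \frac{4028400491}{141918}} = - \frac{14556}{\frac{2508174875}{141918}} = \left(-14556\right) \frac{141918}{2508174875} = - \frac{2065758408}{2508174875}$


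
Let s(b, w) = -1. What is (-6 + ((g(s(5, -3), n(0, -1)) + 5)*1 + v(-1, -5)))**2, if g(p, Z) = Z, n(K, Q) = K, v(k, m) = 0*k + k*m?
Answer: 16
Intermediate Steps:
v(k, m) = k*m (v(k, m) = 0 + k*m = k*m)
(-6 + ((g(s(5, -3), n(0, -1)) + 5)*1 + v(-1, -5)))**2 = (-6 + ((0 + 5)*1 - 1*(-5)))**2 = (-6 + (5*1 + 5))**2 = (-6 + (5 + 5))**2 = (-6 + 10)**2 = 4**2 = 16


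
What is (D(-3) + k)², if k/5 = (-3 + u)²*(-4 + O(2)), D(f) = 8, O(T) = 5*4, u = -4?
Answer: 15429184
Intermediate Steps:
O(T) = 20
k = 3920 (k = 5*((-3 - 4)²*(-4 + 20)) = 5*((-7)²*16) = 5*(49*16) = 5*784 = 3920)
(D(-3) + k)² = (8 + 3920)² = 3928² = 15429184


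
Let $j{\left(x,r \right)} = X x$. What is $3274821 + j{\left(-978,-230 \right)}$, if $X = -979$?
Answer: $4232283$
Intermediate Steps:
$j{\left(x,r \right)} = - 979 x$
$3274821 + j{\left(-978,-230 \right)} = 3274821 - -957462 = 3274821 + 957462 = 4232283$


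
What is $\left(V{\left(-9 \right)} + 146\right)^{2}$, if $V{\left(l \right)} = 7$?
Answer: $23409$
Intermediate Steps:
$\left(V{\left(-9 \right)} + 146\right)^{2} = \left(7 + 146\right)^{2} = 153^{2} = 23409$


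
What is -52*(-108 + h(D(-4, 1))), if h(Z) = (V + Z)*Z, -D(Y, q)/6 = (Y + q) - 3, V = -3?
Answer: -56160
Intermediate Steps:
D(Y, q) = 18 - 6*Y - 6*q (D(Y, q) = -6*((Y + q) - 3) = -6*(-3 + Y + q) = 18 - 6*Y - 6*q)
h(Z) = Z*(-3 + Z) (h(Z) = (-3 + Z)*Z = Z*(-3 + Z))
-52*(-108 + h(D(-4, 1))) = -52*(-108 + (18 - 6*(-4) - 6*1)*(-3 + (18 - 6*(-4) - 6*1))) = -52*(-108 + (18 + 24 - 6)*(-3 + (18 + 24 - 6))) = -52*(-108 + 36*(-3 + 36)) = -52*(-108 + 36*33) = -52*(-108 + 1188) = -52*1080 = -56160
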